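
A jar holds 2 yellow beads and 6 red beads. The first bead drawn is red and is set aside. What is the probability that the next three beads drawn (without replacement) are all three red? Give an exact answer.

After the first draw, 5 of the remaining 7 beads are red.
P = 5/7 × 4/6 × 3/5 = 60/210 = 2/7.

2/7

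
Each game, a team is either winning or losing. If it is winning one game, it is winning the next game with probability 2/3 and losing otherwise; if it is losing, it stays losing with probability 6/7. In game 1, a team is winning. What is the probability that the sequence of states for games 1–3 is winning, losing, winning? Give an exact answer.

1/21

Game 1 is given. For each transition, use the conditional probability from the current state:
P(losing | winning) = 1/3; P(winning | losing) = 1/7.
P = 1/3 × 1/7 = 1/21.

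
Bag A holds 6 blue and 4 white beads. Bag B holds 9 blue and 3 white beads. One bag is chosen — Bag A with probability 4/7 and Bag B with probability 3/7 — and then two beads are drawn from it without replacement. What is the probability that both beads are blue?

14/33

From Bag A: P(both blue) = (6/10)(5/9) = 1/3.
From Bag B: P(both blue) = (9/12)(8/11) = 6/11.
Total probability = (4/7)(1/3) + (3/7)(6/11) = 14/33.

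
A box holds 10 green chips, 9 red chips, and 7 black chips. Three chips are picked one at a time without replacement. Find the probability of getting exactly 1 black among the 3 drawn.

1197/2600

One ordering (black drawn first) has probability 7/26 × 19/25 × 18/24 = 2394/15600 = 399/2600.
There are C(3,1) = 3 such orderings, each equally likely, so P = 3 × 399/2600 = 1197/2600.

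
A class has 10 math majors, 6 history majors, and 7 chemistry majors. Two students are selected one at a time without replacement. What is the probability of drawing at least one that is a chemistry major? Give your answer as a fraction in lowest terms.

133/253

P(no chemistry majors) = 16/23 × 15/22 = 240/506 = 120/253.
P(at least one) = 1 − 120/253 = 133/253.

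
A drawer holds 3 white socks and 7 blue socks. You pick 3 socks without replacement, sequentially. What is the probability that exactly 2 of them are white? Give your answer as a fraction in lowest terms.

7/40

One ordering (white drawn first) has probability 3/10 × 2/9 × 7/8 = 42/720 = 7/120.
There are C(3,2) = 3 such orderings, each equally likely, so P = 3 × 7/120 = 7/40.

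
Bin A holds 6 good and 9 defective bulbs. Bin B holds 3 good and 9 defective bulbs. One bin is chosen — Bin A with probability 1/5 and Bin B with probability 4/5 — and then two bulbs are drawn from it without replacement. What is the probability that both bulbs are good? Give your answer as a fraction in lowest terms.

From Bin A: P(both good) = (6/15)(5/14) = 1/7.
From Bin B: P(both good) = (3/12)(2/11) = 1/22.
Total probability = (1/5)(1/7) + (4/5)(1/22) = 5/77.

5/77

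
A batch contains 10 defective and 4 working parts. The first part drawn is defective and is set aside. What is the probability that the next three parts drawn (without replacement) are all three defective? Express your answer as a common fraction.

After the first draw, 9 of the remaining 13 parts are defective.
P = 9/13 × 8/12 × 7/11 = 504/1716 = 42/143.

42/143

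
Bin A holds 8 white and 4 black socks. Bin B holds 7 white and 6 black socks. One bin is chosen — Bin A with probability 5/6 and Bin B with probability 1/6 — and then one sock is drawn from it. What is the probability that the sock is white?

From Bin A: P(white) = 8/12.
From Bin B: P(white) = 7/13.
Total probability = (5/6)(8/12) + (1/6)(7/13) = 151/234.

151/234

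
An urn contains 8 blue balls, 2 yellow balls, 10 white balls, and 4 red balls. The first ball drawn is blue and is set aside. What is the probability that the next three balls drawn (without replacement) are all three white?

After the first draw, 10 of the remaining 23 balls are white.
P = 10/23 × 9/22 × 8/21 = 720/10626 = 120/1771.

120/1771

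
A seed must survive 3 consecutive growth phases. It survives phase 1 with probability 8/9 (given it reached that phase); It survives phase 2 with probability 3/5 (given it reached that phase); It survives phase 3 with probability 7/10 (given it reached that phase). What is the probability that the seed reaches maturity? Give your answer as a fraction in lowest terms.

28/75

Multiplying along the chain,
P = 8/9 × 3/5 × 7/10 = 168/450 = 28/75.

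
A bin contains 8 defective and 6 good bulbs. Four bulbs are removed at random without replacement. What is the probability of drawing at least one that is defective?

P(no defective) = 6/14 × 5/13 × 4/12 × 3/11 = 360/24024 = 15/1001.
P(at least one) = 1 − 15/1001 = 986/1001.

986/1001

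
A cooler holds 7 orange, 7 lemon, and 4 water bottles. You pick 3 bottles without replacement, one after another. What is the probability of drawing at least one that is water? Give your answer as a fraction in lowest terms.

P(no water) = 14/18 × 13/17 × 12/16 = 2184/4896 = 91/204.
P(at least one) = 1 − 91/204 = 113/204.

113/204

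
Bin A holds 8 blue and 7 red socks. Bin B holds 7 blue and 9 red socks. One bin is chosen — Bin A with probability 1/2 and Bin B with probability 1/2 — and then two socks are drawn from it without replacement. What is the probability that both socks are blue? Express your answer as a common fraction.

From Bin A: P(both blue) = (8/15)(7/14) = 4/15.
From Bin B: P(both blue) = (7/16)(6/15) = 7/40.
Total probability = (1/2)(4/15) + (1/2)(7/40) = 53/240.

53/240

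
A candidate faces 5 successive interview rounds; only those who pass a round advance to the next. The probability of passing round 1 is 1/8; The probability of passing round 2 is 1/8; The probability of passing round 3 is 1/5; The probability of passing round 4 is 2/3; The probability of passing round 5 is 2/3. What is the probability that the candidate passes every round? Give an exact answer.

Each stage is reached only if all earlier stages succeed, so
P = 1/8 × 1/8 × 1/5 × 2/3 × 2/3 = 4/2880 = 1/720.

1/720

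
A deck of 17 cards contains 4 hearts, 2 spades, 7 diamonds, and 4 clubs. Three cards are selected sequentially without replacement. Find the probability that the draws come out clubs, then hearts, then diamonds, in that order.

7/255

Multiply the probability of each draw given the previous ones:
P = 4/17 × 4/16 × 7/15 = 112/4080 = 7/255.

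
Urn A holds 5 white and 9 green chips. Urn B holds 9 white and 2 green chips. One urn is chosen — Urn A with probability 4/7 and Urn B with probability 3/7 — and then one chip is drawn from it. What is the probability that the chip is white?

From Urn A: P(white) = 5/14.
From Urn B: P(white) = 9/11.
Total probability = (4/7)(5/14) + (3/7)(9/11) = 299/539.

299/539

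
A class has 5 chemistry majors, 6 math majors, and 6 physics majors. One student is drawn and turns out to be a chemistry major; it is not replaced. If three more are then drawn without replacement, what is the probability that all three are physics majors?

1/28

After the first draw, 6 of the remaining 16 students are physics majors.
P = 6/16 × 5/15 × 4/14 = 120/3360 = 1/28.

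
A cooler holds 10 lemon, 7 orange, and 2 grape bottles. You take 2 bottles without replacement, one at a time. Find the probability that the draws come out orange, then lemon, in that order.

Each draw changes the counts, so multiply the conditional probabilities along the sequence:
P = 7/19 × 10/18 = 70/342 = 35/171.

35/171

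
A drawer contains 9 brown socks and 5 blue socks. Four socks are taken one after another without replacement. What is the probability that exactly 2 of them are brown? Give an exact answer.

One ordering (brown drawn first) has probability 9/14 × 8/13 × 5/12 × 4/11 = 1440/24024 = 60/1001.
There are C(4,2) = 6 such orderings, each equally likely, so P = 6 × 60/1001 = 360/1001.

360/1001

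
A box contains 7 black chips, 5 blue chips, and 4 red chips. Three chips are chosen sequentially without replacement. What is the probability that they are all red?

1/140

P = 4/16 × 3/15 × 2/14 = 24/3360 = 1/140.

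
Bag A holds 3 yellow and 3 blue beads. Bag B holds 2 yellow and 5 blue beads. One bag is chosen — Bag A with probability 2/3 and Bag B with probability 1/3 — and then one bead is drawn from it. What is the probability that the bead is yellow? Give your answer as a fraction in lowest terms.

From Bag A: P(yellow) = 3/6.
From Bag B: P(yellow) = 2/7.
Total probability = (2/3)(3/6) + (1/3)(2/7) = 3/7.

3/7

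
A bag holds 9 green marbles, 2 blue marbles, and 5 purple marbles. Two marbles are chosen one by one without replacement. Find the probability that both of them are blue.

1/120

P(every draw is blue) = 2/16 × 1/15 = 2/240 = 1/120.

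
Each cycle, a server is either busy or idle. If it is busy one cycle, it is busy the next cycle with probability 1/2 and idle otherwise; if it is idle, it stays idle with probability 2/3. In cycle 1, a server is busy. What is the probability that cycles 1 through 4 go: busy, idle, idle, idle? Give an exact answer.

2/9

Cycle 1 is given. For each transition, use the conditional probability from the current state:
P(idle | busy) = 1/2; P(idle | idle) = 2/3; P(idle | idle) = 2/3.
P = 1/2 × 2/3 × 2/3 = 4/18 = 2/9.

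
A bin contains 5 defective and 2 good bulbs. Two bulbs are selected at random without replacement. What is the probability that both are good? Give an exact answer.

1/21

P(all good) = 2/7 × 1/6 = 2/42 = 1/21.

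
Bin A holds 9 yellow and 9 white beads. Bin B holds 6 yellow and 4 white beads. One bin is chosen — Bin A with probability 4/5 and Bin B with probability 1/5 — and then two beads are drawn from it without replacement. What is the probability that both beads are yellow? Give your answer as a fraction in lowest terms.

From Bin A: P(both yellow) = (9/18)(8/17) = 4/17.
From Bin B: P(both yellow) = (6/10)(5/9) = 1/3.
Total probability = (4/5)(4/17) + (1/5)(1/3) = 13/51.

13/51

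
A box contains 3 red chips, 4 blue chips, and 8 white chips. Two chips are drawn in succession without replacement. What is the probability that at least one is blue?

P(no blue) = 11/15 × 10/14 = 110/210 = 11/21.
P(at least one) = 1 − 11/21 = 10/21.

10/21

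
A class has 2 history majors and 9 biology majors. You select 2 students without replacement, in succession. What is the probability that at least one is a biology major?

54/55

P(no biology majors) = 2/11 × 1/10 = 2/110 = 1/55.
P(at least one) = 1 − 1/55 = 54/55.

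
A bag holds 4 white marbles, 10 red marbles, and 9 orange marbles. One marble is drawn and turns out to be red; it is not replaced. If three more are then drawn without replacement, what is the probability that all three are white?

After the first draw, 4 of the remaining 22 marbles are white.
P = 4/22 × 3/21 × 2/20 = 24/9240 = 1/385.

1/385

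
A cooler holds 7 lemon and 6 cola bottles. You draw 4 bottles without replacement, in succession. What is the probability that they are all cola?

P(every draw is cola) = 6/13 × 5/12 × 4/11 × 3/10 = 360/17160 = 3/143.

3/143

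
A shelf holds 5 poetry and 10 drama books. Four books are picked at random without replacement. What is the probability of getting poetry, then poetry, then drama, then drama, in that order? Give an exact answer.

5/91

Multiply the probability of each draw given the previous ones:
P = 5/15 × 4/14 × 10/13 × 9/12 = 1800/32760 = 5/91.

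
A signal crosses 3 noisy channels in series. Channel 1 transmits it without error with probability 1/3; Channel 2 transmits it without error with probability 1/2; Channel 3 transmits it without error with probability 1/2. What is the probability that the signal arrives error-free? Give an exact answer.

The events are sequential, so multiply the conditional probabilities:
P = 1/3 × 1/2 × 1/2 = 1/12.

1/12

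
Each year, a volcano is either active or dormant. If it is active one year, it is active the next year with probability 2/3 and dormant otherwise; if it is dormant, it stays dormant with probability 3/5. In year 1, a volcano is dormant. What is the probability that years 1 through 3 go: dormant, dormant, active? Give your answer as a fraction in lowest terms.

Year 1 is given. For each transition, use the conditional probability from the current state:
P(dormant | dormant) = 3/5; P(active | dormant) = 2/5.
P = 3/5 × 2/5 = 6/25.

6/25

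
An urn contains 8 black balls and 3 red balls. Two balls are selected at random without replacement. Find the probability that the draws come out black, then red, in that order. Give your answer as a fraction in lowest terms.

Each draw changes the counts, so multiply the conditional probabilities along the sequence:
P = 8/11 × 3/10 = 24/110 = 12/55.

12/55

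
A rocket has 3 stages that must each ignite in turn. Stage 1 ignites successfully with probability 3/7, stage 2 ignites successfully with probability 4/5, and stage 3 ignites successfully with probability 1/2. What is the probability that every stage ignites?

Multiplying along the chain,
P = 3/7 × 4/5 × 1/2 = 12/70 = 6/35.

6/35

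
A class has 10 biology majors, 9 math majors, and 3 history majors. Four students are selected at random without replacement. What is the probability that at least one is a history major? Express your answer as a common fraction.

P(no history majors) = 19/22 × 18/21 × 17/20 × 16/19 = 93024/175560 = 204/385.
P(at least one) = 1 − 204/385 = 181/385.

181/385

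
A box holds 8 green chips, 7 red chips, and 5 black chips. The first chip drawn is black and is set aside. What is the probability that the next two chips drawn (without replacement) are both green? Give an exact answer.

After the first draw, 8 of the remaining 19 chips are green.
P = 8/19 × 7/18 = 56/342 = 28/171.

28/171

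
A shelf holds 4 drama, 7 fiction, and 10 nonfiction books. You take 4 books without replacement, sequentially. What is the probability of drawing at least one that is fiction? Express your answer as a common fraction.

P(no fiction) = 14/21 × 13/20 × 12/19 × 11/18 = 24024/143640 = 143/855.
P(at least one) = 1 − 143/855 = 712/855.

712/855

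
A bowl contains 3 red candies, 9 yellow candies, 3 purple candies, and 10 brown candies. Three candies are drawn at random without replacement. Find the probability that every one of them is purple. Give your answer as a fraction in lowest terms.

P = 3/25 × 2/24 × 1/23 = 6/13800 = 1/2300.

1/2300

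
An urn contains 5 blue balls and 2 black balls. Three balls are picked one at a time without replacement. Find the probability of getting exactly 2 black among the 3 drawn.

1/7

One ordering (black drawn first) has probability 2/7 × 1/6 × 5/5 = 10/210 = 1/21.
There are C(3,2) = 3 such orderings, each equally likely, so P = 3 × 1/21 = 1/7.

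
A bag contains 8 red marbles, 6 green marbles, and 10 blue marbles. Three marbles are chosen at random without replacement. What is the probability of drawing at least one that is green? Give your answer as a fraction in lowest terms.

P(no green) = 18/24 × 17/23 × 16/22 = 4896/12144 = 102/253.
P(at least one) = 1 − 102/253 = 151/253.

151/253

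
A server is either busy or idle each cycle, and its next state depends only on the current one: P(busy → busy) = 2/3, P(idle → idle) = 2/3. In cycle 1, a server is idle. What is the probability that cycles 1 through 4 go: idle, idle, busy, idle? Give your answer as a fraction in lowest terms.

2/27

Cycle 1 is given. For each transition, use the conditional probability from the current state:
P(idle | idle) = 2/3; P(busy | idle) = 1/3; P(idle | busy) = 1/3.
P = 2/3 × 1/3 × 1/3 = 2/27.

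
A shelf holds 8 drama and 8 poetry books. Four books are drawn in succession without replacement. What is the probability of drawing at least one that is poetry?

25/26

P(no poetry) = 8/16 × 7/15 × 6/14 × 5/13 = 1680/43680 = 1/26.
P(at least one) = 1 − 1/26 = 25/26.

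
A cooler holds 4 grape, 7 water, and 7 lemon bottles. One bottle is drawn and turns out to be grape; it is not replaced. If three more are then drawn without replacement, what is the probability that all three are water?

After the first draw, 7 of the remaining 17 bottles are water.
P = 7/17 × 6/16 × 5/15 = 210/4080 = 7/136.

7/136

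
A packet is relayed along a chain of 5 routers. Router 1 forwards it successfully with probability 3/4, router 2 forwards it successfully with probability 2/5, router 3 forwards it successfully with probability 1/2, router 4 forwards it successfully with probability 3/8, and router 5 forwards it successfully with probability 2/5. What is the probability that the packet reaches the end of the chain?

The events are sequential, so multiply the conditional probabilities:
P = 3/4 × 2/5 × 1/2 × 3/8 × 2/5 = 36/1600 = 9/400.

9/400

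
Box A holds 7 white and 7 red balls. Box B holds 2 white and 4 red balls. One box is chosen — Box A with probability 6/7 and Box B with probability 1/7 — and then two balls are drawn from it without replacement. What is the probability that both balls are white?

From Box A: P(both white) = (7/14)(6/13) = 3/13.
From Box B: P(both white) = (2/6)(1/5) = 1/15.
Total probability = (6/7)(3/13) + (1/7)(1/15) = 283/1365.

283/1365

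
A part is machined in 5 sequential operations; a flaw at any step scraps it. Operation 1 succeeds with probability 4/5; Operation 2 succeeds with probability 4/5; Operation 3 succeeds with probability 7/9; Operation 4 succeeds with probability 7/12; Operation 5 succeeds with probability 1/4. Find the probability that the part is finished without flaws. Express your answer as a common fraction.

49/675

Multiplying along the chain,
P = 4/5 × 4/5 × 7/9 × 7/12 × 1/4 = 784/10800 = 49/675.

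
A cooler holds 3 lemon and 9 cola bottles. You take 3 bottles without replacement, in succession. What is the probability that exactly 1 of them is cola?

27/220

One ordering (cola drawn first) has probability 9/12 × 3/11 × 2/10 = 54/1320 = 9/220.
There are C(3,1) = 3 such orderings, each equally likely, so P = 3 × 9/220 = 27/220.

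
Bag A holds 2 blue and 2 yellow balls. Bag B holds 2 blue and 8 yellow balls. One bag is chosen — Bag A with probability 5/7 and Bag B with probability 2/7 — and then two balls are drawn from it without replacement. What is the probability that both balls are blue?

From Bag A: P(both blue) = (2/4)(1/3) = 1/6.
From Bag B: P(both blue) = (2/10)(1/9) = 1/45.
Total probability = (5/7)(1/6) + (2/7)(1/45) = 79/630.

79/630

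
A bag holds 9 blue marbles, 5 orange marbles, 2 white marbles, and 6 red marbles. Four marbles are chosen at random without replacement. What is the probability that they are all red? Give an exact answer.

P(all red) = 6/22 × 5/21 × 4/20 × 3/19 = 360/175560 = 3/1463.

3/1463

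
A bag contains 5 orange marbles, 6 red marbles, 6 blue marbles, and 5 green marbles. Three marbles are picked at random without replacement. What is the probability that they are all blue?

P(all blue) = 6/22 × 5/21 × 4/20 = 120/9240 = 1/77.

1/77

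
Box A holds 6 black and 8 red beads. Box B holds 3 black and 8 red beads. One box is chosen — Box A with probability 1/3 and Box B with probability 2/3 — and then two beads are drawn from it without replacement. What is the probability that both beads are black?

457/5005

From Box A: P(both black) = (6/14)(5/13) = 15/91.
From Box B: P(both black) = (3/11)(2/10) = 3/55.
Total probability = (1/3)(15/91) + (2/3)(3/55) = 457/5005.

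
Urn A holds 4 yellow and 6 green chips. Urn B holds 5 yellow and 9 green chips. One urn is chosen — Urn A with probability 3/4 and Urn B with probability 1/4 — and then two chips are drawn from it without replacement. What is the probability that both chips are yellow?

From Urn A: P(both yellow) = (4/10)(3/9) = 2/15.
From Urn B: P(both yellow) = (5/14)(4/13) = 10/91.
Total probability = (3/4)(2/15) + (1/4)(10/91) = 58/455.

58/455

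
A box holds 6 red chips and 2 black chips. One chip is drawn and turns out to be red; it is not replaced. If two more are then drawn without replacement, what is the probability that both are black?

1/21

After the first draw, 2 of the remaining 7 chips are black.
P = 2/7 × 1/6 = 2/42 = 1/21.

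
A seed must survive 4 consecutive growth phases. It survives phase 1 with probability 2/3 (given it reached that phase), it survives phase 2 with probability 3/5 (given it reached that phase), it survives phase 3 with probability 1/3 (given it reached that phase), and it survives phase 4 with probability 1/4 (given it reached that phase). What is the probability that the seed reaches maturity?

1/30

The events are sequential, so multiply the conditional probabilities:
P = 2/3 × 3/5 × 1/3 × 1/4 = 6/180 = 1/30.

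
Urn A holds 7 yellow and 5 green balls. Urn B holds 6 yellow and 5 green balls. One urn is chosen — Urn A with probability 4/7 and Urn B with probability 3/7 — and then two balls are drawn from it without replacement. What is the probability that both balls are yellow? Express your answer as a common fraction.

23/77

From Urn A: P(both yellow) = (7/12)(6/11) = 7/22.
From Urn B: P(both yellow) = (6/11)(5/10) = 3/11.
Total probability = (4/7)(7/22) + (3/7)(3/11) = 23/77.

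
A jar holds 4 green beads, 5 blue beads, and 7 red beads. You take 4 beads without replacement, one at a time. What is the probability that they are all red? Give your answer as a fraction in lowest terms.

P = 7/16 × 6/15 × 5/14 × 4/13 = 840/43680 = 1/52.

1/52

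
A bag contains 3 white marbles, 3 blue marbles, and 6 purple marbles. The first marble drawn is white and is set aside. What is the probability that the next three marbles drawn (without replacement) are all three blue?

After the first draw, 3 of the remaining 11 marbles are blue.
P = 3/11 × 2/10 × 1/9 = 6/990 = 1/165.

1/165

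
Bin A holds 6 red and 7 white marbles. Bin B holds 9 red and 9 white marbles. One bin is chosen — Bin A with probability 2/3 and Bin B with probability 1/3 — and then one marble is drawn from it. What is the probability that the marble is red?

37/78

From Bin A: P(red) = 6/13.
From Bin B: P(red) = 9/18.
Total probability = (2/3)(6/13) + (1/3)(9/18) = 37/78.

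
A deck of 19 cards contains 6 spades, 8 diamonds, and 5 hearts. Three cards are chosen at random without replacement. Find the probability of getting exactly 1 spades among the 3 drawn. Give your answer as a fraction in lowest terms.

156/323

One ordering (a spade drawn first) has probability 6/19 × 13/18 × 12/17 = 936/5814 = 52/323.
There are C(3,1) = 3 such orderings, each equally likely, so P = 3 × 52/323 = 156/323.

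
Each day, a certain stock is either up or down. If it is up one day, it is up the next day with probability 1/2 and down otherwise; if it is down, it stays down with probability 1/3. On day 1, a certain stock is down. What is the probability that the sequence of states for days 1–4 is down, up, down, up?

2/9

Day 1 is given. For each transition, use the conditional probability from the current state:
P(up | down) = 2/3; P(down | up) = 1/2; P(up | down) = 2/3.
P = 2/3 × 1/2 × 2/3 = 4/18 = 2/9.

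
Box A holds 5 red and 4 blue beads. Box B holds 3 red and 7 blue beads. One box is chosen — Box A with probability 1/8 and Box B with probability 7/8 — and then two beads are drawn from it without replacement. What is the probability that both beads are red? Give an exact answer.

From Box A: P(both red) = (5/9)(4/8) = 5/18.
From Box B: P(both red) = (3/10)(2/9) = 1/15.
Total probability = (1/8)(5/18) + (7/8)(1/15) = 67/720.

67/720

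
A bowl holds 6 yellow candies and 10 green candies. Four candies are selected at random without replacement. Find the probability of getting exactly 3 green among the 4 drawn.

36/91

One ordering (green drawn first) has probability 10/16 × 9/15 × 8/14 × 6/13 = 4320/43680 = 9/91.
There are C(4,3) = 4 such orderings, each equally likely, so P = 4 × 9/91 = 36/91.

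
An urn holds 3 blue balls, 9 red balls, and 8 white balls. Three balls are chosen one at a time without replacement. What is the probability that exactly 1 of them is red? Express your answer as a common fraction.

33/76

One ordering (red drawn first) has probability 9/20 × 11/19 × 10/18 = 990/6840 = 11/76.
There are C(3,1) = 3 such orderings, each equally likely, so P = 3 × 11/76 = 33/76.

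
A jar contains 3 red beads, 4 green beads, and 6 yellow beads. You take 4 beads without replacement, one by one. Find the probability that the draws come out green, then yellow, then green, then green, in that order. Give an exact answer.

6/715

Multiply the probability of each draw given the previous ones:
P = 4/13 × 6/12 × 3/11 × 2/10 = 144/17160 = 6/715.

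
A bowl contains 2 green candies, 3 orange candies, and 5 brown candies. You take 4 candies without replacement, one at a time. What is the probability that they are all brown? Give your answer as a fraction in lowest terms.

P(every draw is brown) = 5/10 × 4/9 × 3/8 × 2/7 = 120/5040 = 1/42.

1/42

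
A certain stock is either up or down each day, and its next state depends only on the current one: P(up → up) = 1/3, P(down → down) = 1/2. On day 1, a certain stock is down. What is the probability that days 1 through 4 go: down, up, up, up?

Day 1 is given. For each transition, use the conditional probability from the current state:
P(up | down) = 1/2; P(up | up) = 1/3; P(up | up) = 1/3.
P = 1/2 × 1/3 × 1/3 = 1/18.

1/18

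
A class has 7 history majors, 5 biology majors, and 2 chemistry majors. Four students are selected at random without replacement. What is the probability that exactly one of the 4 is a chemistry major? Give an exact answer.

40/91

One ordering (a chemistry major drawn first) has probability 2/14 × 12/13 × 11/12 × 10/11 = 2640/24024 = 10/91.
There are C(4,1) = 4 such orderings, each equally likely, so P = 4 × 10/91 = 40/91.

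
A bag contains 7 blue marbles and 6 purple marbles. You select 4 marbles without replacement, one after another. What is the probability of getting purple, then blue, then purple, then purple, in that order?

7/143

Chain rule:
P = 6/13 × 7/12 × 5/11 × 4/10 = 840/17160 = 7/143.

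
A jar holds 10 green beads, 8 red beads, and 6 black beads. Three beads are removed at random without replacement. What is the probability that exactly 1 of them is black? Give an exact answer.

459/1012

One ordering (black drawn first) has probability 6/24 × 18/23 × 17/22 = 1836/12144 = 153/1012.
There are C(3,1) = 3 such orderings, each equally likely, so P = 3 × 153/1012 = 459/1012.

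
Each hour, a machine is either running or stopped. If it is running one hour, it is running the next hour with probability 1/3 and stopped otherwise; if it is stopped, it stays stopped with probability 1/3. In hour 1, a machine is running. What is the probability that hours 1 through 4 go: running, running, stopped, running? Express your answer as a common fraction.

Hour 1 is given. For each transition, use the conditional probability from the current state:
P(running | running) = 1/3; P(stopped | running) = 2/3; P(running | stopped) = 2/3.
P = 1/3 × 2/3 × 2/3 = 4/27.

4/27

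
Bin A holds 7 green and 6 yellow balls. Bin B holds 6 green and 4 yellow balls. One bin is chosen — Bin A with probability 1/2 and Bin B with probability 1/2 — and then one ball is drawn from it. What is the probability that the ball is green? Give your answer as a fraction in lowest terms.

From Bin A: P(green) = 7/13.
From Bin B: P(green) = 6/10.
Total probability = (1/2)(7/13) + (1/2)(6/10) = 37/65.

37/65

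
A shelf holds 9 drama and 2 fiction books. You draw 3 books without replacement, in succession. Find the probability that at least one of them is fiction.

27/55

P(no fiction) = 9/11 × 8/10 × 7/9 = 504/990 = 28/55.
P(at least one) = 1 − 28/55 = 27/55.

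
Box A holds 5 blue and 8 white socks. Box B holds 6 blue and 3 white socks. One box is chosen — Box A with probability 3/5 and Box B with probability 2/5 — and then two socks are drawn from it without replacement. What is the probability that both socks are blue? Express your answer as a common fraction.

From Box A: P(both blue) = (5/13)(4/12) = 5/39.
From Box B: P(both blue) = (6/9)(5/8) = 5/12.
Total probability = (3/5)(5/39) + (2/5)(5/12) = 19/78.

19/78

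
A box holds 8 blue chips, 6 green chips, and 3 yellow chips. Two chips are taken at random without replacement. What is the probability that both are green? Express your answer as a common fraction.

15/136

P(every draw is green) = 6/17 × 5/16 = 30/272 = 15/136.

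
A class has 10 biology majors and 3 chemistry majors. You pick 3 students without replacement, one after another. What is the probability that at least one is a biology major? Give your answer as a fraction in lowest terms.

P(no biology majors) = 3/13 × 2/12 × 1/11 = 6/1716 = 1/286.
P(at least one) = 1 − 1/286 = 285/286.

285/286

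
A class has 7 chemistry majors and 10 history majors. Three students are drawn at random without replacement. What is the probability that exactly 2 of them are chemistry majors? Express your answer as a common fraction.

21/68

One ordering (chemistry majors drawn first) has probability 7/17 × 6/16 × 10/15 = 420/4080 = 7/68.
There are C(3,2) = 3 such orderings, each equally likely, so P = 3 × 7/68 = 21/68.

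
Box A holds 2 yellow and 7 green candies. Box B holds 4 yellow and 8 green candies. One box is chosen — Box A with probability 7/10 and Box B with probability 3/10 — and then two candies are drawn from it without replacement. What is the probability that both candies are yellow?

From Box A: P(both yellow) = (2/9)(1/8) = 1/36.
From Box B: P(both yellow) = (4/12)(3/11) = 1/11.
Total probability = (7/10)(1/36) + (3/10)(1/11) = 37/792.

37/792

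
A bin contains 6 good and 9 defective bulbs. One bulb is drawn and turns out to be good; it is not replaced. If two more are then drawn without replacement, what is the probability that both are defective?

With the first bulb removed, 9 defective remain out of 14.
P = 9/14 × 8/13 = 72/182 = 36/91.

36/91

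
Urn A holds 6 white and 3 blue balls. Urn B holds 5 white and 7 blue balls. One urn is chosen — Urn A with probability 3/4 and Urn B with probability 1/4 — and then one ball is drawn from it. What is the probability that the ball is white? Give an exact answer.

29/48

From Urn A: P(white) = 6/9.
From Urn B: P(white) = 5/12.
Total probability = (3/4)(6/9) + (1/4)(5/12) = 29/48.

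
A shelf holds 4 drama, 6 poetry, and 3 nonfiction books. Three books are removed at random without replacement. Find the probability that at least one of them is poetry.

251/286

P(no poetry) = 7/13 × 6/12 × 5/11 = 210/1716 = 35/286.
P(at least one) = 1 − 35/286 = 251/286.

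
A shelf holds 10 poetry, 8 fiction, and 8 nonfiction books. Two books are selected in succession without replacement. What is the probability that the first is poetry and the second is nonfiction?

8/65

Chain rule:
P = 10/26 × 8/25 = 80/650 = 8/65.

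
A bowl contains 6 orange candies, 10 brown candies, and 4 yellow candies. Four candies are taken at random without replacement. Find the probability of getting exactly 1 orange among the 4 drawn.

728/1615

One ordering (orange drawn first) has probability 6/20 × 14/19 × 13/18 × 12/17 = 13104/116280 = 182/1615.
There are C(4,1) = 4 such orderings, each equally likely, so P = 4 × 182/1615 = 728/1615.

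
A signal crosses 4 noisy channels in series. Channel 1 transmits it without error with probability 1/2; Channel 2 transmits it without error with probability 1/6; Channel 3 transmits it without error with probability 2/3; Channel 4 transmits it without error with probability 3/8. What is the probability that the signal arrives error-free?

The events are sequential, so multiply the conditional probabilities:
P = 1/2 × 1/6 × 2/3 × 3/8 = 6/288 = 1/48.

1/48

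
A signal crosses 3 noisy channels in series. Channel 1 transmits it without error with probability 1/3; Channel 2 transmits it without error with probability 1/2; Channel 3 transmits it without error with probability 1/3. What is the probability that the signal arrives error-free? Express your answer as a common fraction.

Multiplying along the chain,
P = 1/3 × 1/2 × 1/3 = 1/18.

1/18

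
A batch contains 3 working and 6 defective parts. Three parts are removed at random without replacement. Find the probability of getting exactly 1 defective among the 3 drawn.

3/14

One ordering (defective drawn first) has probability 6/9 × 3/8 × 2/7 = 36/504 = 1/14.
There are C(3,1) = 3 such orderings, each equally likely, so P = 3 × 1/14 = 3/14.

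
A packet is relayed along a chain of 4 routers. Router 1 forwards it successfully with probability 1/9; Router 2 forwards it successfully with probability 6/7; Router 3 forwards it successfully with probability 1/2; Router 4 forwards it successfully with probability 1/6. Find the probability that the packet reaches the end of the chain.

1/126

The events are sequential, so multiply the conditional probabilities:
P = 1/9 × 6/7 × 1/2 × 1/6 = 6/756 = 1/126.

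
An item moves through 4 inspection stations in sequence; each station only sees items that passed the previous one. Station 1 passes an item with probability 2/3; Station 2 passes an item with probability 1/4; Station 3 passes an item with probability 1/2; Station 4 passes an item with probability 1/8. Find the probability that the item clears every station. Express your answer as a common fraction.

Each stage is reached only if all earlier stages succeed, so
P = 2/3 × 1/4 × 1/2 × 1/8 = 2/192 = 1/96.

1/96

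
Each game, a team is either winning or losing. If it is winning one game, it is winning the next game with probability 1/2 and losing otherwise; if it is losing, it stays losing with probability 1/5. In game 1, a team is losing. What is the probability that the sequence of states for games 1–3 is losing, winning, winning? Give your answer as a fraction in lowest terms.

2/5

Game 1 is given. For each transition, use the conditional probability from the current state:
P(winning | losing) = 4/5; P(winning | winning) = 1/2.
P = 4/5 × 1/2 = 4/10 = 2/5.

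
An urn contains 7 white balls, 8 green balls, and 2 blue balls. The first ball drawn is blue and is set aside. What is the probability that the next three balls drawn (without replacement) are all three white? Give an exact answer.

1/16

With the first ball removed, 7 white remain out of 16.
P = 7/16 × 6/15 × 5/14 = 210/3360 = 1/16.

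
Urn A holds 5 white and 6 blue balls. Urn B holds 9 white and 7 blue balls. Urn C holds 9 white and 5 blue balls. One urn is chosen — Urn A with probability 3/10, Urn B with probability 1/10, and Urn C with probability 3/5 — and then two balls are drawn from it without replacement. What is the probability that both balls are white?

From Urn A: P(both white) = (5/11)(4/10) = 2/11.
From Urn B: P(both white) = (9/16)(8/15) = 3/10.
From Urn C: P(both white) = (9/14)(8/13) = 36/91.
Total probability = (3/10)(2/11) + (1/10)(3/10) + (3/5)(36/91) = 32223/100100.

32223/100100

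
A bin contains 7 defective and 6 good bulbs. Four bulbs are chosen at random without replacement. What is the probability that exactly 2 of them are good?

One ordering (good drawn first) has probability 6/13 × 5/12 × 7/11 × 6/10 = 1260/17160 = 21/286.
There are C(4,2) = 6 such orderings, each equally likely, so P = 6 × 21/286 = 63/143.

63/143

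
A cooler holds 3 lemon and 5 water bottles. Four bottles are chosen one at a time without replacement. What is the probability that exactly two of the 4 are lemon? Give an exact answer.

3/7

One ordering (lemon drawn first) has probability 3/8 × 2/7 × 5/6 × 4/5 = 120/1680 = 1/14.
There are C(4,2) = 6 such orderings, each equally likely, so P = 6 × 1/14 = 3/7.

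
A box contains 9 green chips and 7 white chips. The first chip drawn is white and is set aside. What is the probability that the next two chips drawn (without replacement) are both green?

With the first chip removed, 9 green remain out of 15.
P = 9/15 × 8/14 = 72/210 = 12/35.

12/35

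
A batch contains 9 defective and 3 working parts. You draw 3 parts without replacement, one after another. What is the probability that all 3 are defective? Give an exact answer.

P(every draw is defective) = 9/12 × 8/11 × 7/10 = 504/1320 = 21/55.

21/55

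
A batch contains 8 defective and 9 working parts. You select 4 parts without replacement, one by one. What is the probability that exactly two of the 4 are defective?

One ordering (defective drawn first) has probability 8/17 × 7/16 × 9/15 × 8/14 = 4032/57120 = 6/85.
There are C(4,2) = 6 such orderings, each equally likely, so P = 6 × 6/85 = 36/85.

36/85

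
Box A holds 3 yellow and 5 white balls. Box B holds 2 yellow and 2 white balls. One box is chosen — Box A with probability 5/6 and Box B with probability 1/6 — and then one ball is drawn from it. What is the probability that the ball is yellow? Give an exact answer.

19/48

From Box A: P(yellow) = 3/8.
From Box B: P(yellow) = 2/4.
Total probability = (5/6)(3/8) + (1/6)(2/4) = 19/48.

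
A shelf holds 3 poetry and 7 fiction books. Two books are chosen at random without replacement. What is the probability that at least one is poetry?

P(no poetry) = 7/10 × 6/9 = 42/90 = 7/15.
P(at least one) = 1 − 7/15 = 8/15.

8/15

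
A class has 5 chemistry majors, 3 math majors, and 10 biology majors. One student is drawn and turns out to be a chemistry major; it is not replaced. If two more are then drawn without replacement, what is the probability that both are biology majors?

45/136

After the first draw, 10 of the remaining 17 students are biology majors.
P = 10/17 × 9/16 = 90/272 = 45/136.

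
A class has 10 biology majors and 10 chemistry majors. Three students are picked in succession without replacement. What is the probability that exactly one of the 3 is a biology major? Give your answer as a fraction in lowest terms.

One ordering (a biology major drawn first) has probability 10/20 × 10/19 × 9/18 = 900/6840 = 5/38.
There are C(3,1) = 3 such orderings, each equally likely, so P = 3 × 5/38 = 15/38.

15/38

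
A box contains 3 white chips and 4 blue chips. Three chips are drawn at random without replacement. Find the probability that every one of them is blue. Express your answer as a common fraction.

4/35

P(every draw is blue) = 4/7 × 3/6 × 2/5 = 24/210 = 4/35.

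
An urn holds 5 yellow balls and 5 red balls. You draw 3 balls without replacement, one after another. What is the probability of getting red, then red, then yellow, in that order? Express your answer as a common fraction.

5/36

Each draw changes the counts, so multiply the conditional probabilities along the sequence:
P = 5/10 × 4/9 × 5/8 = 100/720 = 5/36.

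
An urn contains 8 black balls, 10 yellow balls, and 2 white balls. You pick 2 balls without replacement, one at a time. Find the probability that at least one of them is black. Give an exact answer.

62/95

P(no black) = 12/20 × 11/19 = 132/380 = 33/95.
P(at least one) = 1 − 33/95 = 62/95.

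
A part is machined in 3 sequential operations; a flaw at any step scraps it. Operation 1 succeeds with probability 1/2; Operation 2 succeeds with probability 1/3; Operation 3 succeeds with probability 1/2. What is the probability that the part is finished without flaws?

1/12

Multiplying along the chain,
P = 1/2 × 1/3 × 1/2 = 1/12.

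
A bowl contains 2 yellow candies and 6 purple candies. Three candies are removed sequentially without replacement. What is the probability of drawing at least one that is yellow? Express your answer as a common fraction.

9/14

P(no yellow) = 6/8 × 5/7 × 4/6 = 120/336 = 5/14.
P(at least one) = 1 − 5/14 = 9/14.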